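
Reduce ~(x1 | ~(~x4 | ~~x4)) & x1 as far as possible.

~(x1 | ~(~x4 | ~~x4)) & x1
= ~(x1 | x4 & ~x4) & x1   [De Morgan]
= ~x1 & x1   [complement / identity]
= 0   [complement]

0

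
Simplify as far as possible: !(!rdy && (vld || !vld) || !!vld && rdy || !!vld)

!(!rdy && (vld || !vld) || !!vld && rdy || !!vld)
= !(!rdy && (vld || !vld) || !!vld)   — absorption
= !(!rdy || !!vld)   — complement / identity
= rdy && !vld   — De Morgan

rdy && !vld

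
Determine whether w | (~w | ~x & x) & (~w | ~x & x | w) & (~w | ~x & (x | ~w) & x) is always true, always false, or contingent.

always true

w | (~w | ~x & x) & (~w | ~x & x | w) & (~w | ~x & (x | ~w) & x)
= w | (~w | ~x & x) & (~w | ~x & (x | ~w) & x)   — absorption
= w | (~w | ~x & x) & (~w | ~x & x)   — absorption
= w | ~w | ~x & x   — idempotence
= w | ~w   — complement / identity
= 1   — complement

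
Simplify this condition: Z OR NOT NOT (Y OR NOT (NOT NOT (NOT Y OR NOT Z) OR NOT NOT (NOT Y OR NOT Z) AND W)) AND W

Z OR NOT NOT (Y OR NOT (NOT NOT (NOT Y OR NOT Z) OR NOT NOT (NOT Y OR NOT Z) AND W)) AND W
= Z OR NOT NOT (Y OR NOT NOT NOT (NOT Y OR NOT Z)) AND W   (absorption)
= Z OR (Y OR NOT NOT NOT (NOT Y OR NOT Z)) AND W   (double negation)
= Z OR (Y OR NOT NOT (Y AND Z)) AND W   (De Morgan)
= Z OR (Y OR Y AND Z) AND W   (double negation)
= Z OR Y AND W   (absorption)

Z OR Y AND W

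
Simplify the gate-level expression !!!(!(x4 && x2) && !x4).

x4

!!!(!(x4 && x2) && !x4)
= !!(x4 && x2 || x4)   [De Morgan]
= x4 && x2 || x4   [double negation]
= x4   [absorption]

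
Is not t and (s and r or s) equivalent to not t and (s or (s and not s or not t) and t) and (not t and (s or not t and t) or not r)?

E1: not t and (s and r or s)
    = not t and s   — absorption
E2: not t and (s or (s and not s or not t) and t) and (not t and (s or not t and t) or not r)
    = not t and (s or not t and t) and (not t and (s or not t and t) or not r)   — complement / identity
    = not t and (s or not t and t)   — absorption
    = not t and s   — complement / identity
Both reduce to not t and s, so they are equivalent.

Yes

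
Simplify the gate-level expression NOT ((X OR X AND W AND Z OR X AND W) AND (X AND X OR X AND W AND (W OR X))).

NOT ((X OR X AND W AND Z OR X AND W) AND (X AND X OR X AND W AND (W OR X)))
= NOT ((X OR X AND W AND Z OR X AND W) AND (X AND X OR X AND W))   [absorption]
= NOT ((X OR X AND W AND Z OR X AND W) AND (X OR X AND W))   [idempotence]
= NOT ((X OR X AND W) AND (X OR X AND W))   [absorption]
= NOT (X OR X AND W)   [idempotence]
= NOT X   [absorption]

NOT X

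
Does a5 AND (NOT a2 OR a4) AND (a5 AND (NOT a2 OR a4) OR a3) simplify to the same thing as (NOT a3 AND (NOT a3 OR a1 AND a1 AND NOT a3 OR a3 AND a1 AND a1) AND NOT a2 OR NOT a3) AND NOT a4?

E1: a5 AND (NOT a2 OR a4) AND (a5 AND (NOT a2 OR a4) OR a3)
    = a5 AND (NOT a2 OR a4)   — absorption
E2: (NOT a3 AND (NOT a3 OR a1 AND a1 AND NOT a3 OR a3 AND a1 AND a1) AND NOT a2 OR NOT a3) AND NOT a4
    = (NOT a3 AND (NOT a3 OR a1 AND a1) AND NOT a2 OR NOT a3) AND NOT a4   — distribution
    = (NOT a3 AND (NOT a3 OR a1) AND NOT a2 OR NOT a3) AND NOT a4   — idempotence
    = (NOT a3 AND NOT a2 OR NOT a3) AND NOT a4   — absorption
    = NOT a3 AND NOT a4   — absorption
These differ: at a1=0, a2=0, a3=1, a4=1, a5=1, E1 = 1 but E2 = 0.

No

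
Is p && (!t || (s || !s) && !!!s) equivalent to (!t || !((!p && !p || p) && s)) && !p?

E1: p && (!t || (s || !s) && !!!s)
    = p && (!t || (s || !s) && !s)   [double negation]
    = p && (!t || !s)   [complement / identity]
E2: (!t || !((!p && !p || p) && s)) && !p
    = (!t || !((!p || p) && s)) && !p   [idempotence]
    = (!t || !s) && !p   [complement / identity]
These differ: at p=0, s=0, t=0, E1 = 0 but E2 = 1.

No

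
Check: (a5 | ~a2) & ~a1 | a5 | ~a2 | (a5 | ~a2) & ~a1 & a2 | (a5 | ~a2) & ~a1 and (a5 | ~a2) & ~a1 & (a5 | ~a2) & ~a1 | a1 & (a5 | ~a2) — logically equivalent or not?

Yes

E1: (a5 | ~a2) & ~a1 | a5 | ~a2 | (a5 | ~a2) & ~a1 & a2 | (a5 | ~a2) & ~a1
    = a5 | ~a2 | (a5 | ~a2) & ~a1 & a2 | (a5 | ~a2) & ~a1
    = a5 | ~a2 | (a5 | ~a2) & ~a1
    = a5 | ~a2
E2: (a5 | ~a2) & ~a1 & (a5 | ~a2) & ~a1 | a1 & (a5 | ~a2)
    = (a5 | ~a2) & ~a1 | a1 & (a5 | ~a2)
    = a5 | ~a2
Both reduce to a5 | ~a2, so they are equivalent.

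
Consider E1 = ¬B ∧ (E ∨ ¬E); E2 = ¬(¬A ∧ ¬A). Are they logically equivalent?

No

E1: ¬B ∧ (E ∨ ¬E)
    = ¬B   [complement / identity]
E2: ¬(¬A ∧ ¬A)
    = A ∨ A   [De Morgan]
    = A   [idempotence]
These differ: at A=0, B=0, E=0, E1 = 1 but E2 = 0.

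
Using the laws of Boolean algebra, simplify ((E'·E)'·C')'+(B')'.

((E'·E)'·C')'+(B')'
= ((E'·E)'·C')'+B
= E'·E+C+B
= C+B

C+B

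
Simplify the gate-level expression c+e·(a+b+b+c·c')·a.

c+e·(a+b+b+c·c')·a
= c+e·(a+b+b)·a   [complement / identity]
= c+e·(a+b)·a   [idempotence]
= c+e·a   [absorption]

c+e·a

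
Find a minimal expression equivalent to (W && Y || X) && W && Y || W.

(W && Y || X) && W && Y || W
= W && Y || W   — absorption
= W   — absorption

W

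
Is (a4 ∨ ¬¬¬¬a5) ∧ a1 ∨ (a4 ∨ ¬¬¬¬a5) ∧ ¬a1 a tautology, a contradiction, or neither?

neither

(a4 ∨ ¬¬¬¬a5) ∧ a1 ∨ (a4 ∨ ¬¬¬¬a5) ∧ ¬a1
= a4 ∨ ¬¬¬¬a5
= a4 ∨ ¬¬a5
= a4 ∨ a5
This depends on a4, a5, so it is not a constant.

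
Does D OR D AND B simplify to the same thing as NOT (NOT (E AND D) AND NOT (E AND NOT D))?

No

E1: D OR D AND B
    = D   — absorption
E2: NOT (NOT (E AND D) AND NOT (E AND NOT D))
    = E AND D OR E AND NOT D   — De Morgan
    = E   — distribution
These differ: at B=1, D=0, E=1, E1 = 0 but E2 = 1.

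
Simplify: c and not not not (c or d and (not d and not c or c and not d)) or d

d

c and not not not (c or d and (not d and not c or c and not d)) or d
= c and not not not (c or d and not d) or d   — distribution
= c and not not not c or d   — complement / identity
= c and not c or d   — double negation
= d   — complement / identity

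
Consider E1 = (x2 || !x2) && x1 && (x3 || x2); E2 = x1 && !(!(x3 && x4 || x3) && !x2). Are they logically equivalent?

E1: (x2 || !x2) && x1 && (x3 || x2)
    = x1 && (x3 || x2)   — complement / identity
E2: x1 && !(!(x3 && x4 || x3) && !x2)
    = x1 && !(!x3 && !x2)   — absorption
    = x1 && (x3 || x2)   — De Morgan
Both reduce to x1 && (x3 || x2), so they are equivalent.

Yes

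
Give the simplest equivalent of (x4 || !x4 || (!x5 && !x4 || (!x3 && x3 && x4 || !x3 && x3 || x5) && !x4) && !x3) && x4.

x4

(x4 || !x4 || (!x5 && !x4 || (!x3 && x3 && x4 || !x3 && x3 || x5) && !x4) && !x3) && x4
= (x4 || !x4 || (!x5 && !x4 || (!x3 && x3 || x5) && !x4) && !x3) && x4   (absorption)
= (x4 || !x4 || (!x5 && !x4 || x5 && !x4) && !x3) && x4   (complement / identity)
= (x4 || !x4 || !x4 && !x3) && x4   (distribution)
= (x4 || !x4) && x4   (absorption)
= x4   (complement / identity)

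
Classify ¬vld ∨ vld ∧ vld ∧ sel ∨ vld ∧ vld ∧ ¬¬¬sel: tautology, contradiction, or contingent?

tautology

¬vld ∨ vld ∧ vld ∧ sel ∨ vld ∧ vld ∧ ¬¬¬sel
= ¬vld ∨ vld ∧ vld ∧ sel ∨ vld ∧ vld ∧ ¬sel   — double negation
= ¬vld ∨ vld ∧ vld   — distribution
= ¬vld ∨ vld   — idempotence
= True   — complement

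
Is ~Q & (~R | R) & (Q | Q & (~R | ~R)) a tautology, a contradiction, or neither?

contradiction

~Q & (~R | R) & (Q | Q & (~R | ~R))
= ~Q & (~R | R) & (Q | Q & ~R)
= ~Q & (Q | Q & ~R)
= ~Q & Q
= 0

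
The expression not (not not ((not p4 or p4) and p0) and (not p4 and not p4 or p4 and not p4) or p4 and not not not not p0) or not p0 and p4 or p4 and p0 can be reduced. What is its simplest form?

not p0 or p4

not (not not ((not p4 or p4) and p0) and (not p4 and not p4 or p4 and not p4) or p4 and not not not not p0) or not p0 and p4 or p4 and p0
= not (not not ((not p4 or p4) and p0) and not p4 or p4 and not not not not p0) or not p0 and p4 or p4 and p0   — distribution
= not (not not p0 and not p4 or p4 and not not not not p0) or not p0 and p4 or p4 and p0   — complement / identity
= not (not not p0 and not p4 or p4 and not not p0) or not p0 and p4 or p4 and p0   — double negation
= not not not p0 or not p0 and p4 or p4 and p0   — distribution
= not not not p0 or p4   — distribution
= not p0 or p4   — double negation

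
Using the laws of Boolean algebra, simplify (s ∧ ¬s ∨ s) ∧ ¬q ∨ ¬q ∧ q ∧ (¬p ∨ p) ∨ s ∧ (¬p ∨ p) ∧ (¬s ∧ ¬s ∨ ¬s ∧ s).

s ∧ ¬q

(s ∧ ¬s ∨ s) ∧ ¬q ∨ ¬q ∧ q ∧ (¬p ∨ p) ∨ s ∧ (¬p ∨ p) ∧ (¬s ∧ ¬s ∨ ¬s ∧ s)
= (s ∧ ¬s ∨ s) ∧ ¬q ∨ ¬q ∧ q ∧ (¬p ∨ p) ∨ s ∧ (¬p ∨ p) ∧ ¬s   — distribution
= (s ∧ ¬s ∨ s) ∧ ¬q ∨ ¬q ∧ q ∨ s ∧ (¬p ∨ p) ∧ ¬s   — complement / identity
= s ∧ ¬q ∨ ¬q ∧ q ∨ s ∧ (¬p ∨ p) ∧ ¬s   — complement / identity
= s ∧ ¬q ∨ s ∧ (¬p ∨ p) ∧ ¬s   — complement / identity
= s ∧ ¬q ∨ s ∧ ¬s   — complement / identity
= s ∧ ¬q   — complement / identity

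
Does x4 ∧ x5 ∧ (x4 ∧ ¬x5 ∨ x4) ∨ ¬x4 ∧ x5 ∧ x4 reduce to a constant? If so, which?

x4 ∧ x5 ∧ (x4 ∧ ¬x5 ∨ x4) ∨ ¬x4 ∧ x5 ∧ x4
= x4 ∧ x5 ∧ x4 ∨ ¬x4 ∧ x5 ∧ x4   — absorption
= x5 ∧ x4   — distribution
This depends on x4, x5, so it is not a constant.

no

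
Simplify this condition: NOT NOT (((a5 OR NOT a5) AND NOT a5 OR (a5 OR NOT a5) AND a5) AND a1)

a1

NOT NOT (((a5 OR NOT a5) AND NOT a5 OR (a5 OR NOT a5) AND a5) AND a1)
= NOT NOT ((a5 OR NOT a5) AND a1)   [distribution]
= (a5 OR NOT a5) AND a1   [double negation]
= a1   [complement / identity]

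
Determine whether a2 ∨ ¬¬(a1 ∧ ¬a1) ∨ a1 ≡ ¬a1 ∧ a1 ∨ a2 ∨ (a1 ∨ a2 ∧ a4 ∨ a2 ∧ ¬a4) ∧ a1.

Yes

E1: a2 ∨ ¬¬(a1 ∧ ¬a1) ∨ a1
    = a2 ∨ a1 ∧ ¬a1 ∨ a1   — double negation
    = a2 ∨ a1   — complement / identity
E2: ¬a1 ∧ a1 ∨ a2 ∨ (a1 ∨ a2 ∧ a4 ∨ a2 ∧ ¬a4) ∧ a1
    = a2 ∨ (a1 ∨ a2 ∧ a4 ∨ a2 ∧ ¬a4) ∧ a1   — complement / identity
    = a2 ∨ (a1 ∨ a2) ∧ a1   — distribution
    = a2 ∨ a1   — absorption
Both reduce to a2 ∨ a1, so they are equivalent.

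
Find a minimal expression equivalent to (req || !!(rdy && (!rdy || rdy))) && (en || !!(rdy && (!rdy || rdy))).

rdy || req && en

(req || !!(rdy && (!rdy || rdy))) && (en || !!(rdy && (!rdy || rdy)))
= !!(rdy && (!rdy || rdy)) || req && en   — distribution
= rdy && (!rdy || rdy) || req && en   — double negation
= rdy || req && en   — complement / identity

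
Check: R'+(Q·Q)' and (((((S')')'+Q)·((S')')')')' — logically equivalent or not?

No

E1: R'+(Q·Q)'
    = R'+Q'
E2: (((((S')')'+Q)·((S')')')')'
    = ((((S')')')')'
    = ((S')')'
    = S'
These differ: at Q=0, R=0, S=1, E1 = 1 but E2 = 0.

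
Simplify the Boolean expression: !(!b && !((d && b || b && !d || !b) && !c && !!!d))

!(!b && !((d && b || b && !d || !b) && !c && !!!d))
= !(!b && !((b || !b) && !c && !!!d))
= !(!b && !(!c && !!!d))
= b || !c && !!!d
= b || !c && !d

b || !c && !d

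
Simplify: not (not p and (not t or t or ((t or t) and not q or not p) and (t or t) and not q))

p

not (not p and (not t or t or ((t or t) and not q or not p) and (t or t) and not q))
= not (not p and (not t or t or (t or t) and not q))   [absorption]
= not (not p and (not t or t or t and not q))   [idempotence]
= not (not p and (not t or t))   [absorption]
= not not p   [complement / identity]
= p   [double negation]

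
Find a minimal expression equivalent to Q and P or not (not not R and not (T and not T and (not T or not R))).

Q and P or not (not not R and not (T and not T and (not T or not R)))
= Q and P or not R or T and not T and (not T or not R)   — De Morgan
= Q and P or not R or T and not T   — absorption
= Q and P or not R   — complement / identity

Q and P or not R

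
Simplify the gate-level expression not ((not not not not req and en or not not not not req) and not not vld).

not ((not not not not req and en or not not not not req) and not not vld)
= not (not not not not req and not not vld)   (absorption)
= not (not not req and not not vld)   (double negation)
= not req or not vld   (De Morgan)

not req or not vld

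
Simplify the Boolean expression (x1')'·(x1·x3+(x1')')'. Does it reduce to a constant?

0

(x1')'·(x1·x3+(x1')')'
= (x1')'·(x1·x3+x1)'   [double negation]
= (x1')'·x1'   [absorption]
= x1·x1'   [double negation]
= 0   [complement]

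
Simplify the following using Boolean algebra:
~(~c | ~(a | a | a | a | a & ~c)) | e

c & a | e

~(~c | ~(a | a | a | a | a & ~c)) | e
= ~(~c | ~(a | a | a | a)) | e   (absorption)
= ~(~c | ~(a | a)) | e   (idempotence)
= c & (a | a) | e   (De Morgan)
= c & a | e   (idempotence)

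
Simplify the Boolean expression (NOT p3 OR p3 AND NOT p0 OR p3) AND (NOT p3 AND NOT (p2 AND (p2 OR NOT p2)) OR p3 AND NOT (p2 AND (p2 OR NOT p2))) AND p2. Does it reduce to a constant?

FALSE

(NOT p3 OR p3 AND NOT p0 OR p3) AND (NOT p3 AND NOT (p2 AND (p2 OR NOT p2)) OR p3 AND NOT (p2 AND (p2 OR NOT p2))) AND p2
= (NOT p3 OR p3 AND NOT p0 OR p3) AND NOT (p2 AND (p2 OR NOT p2)) AND p2   [distribution]
= (NOT p3 OR p3) AND NOT (p2 AND (p2 OR NOT p2)) AND p2   [absorption]
= (NOT p3 OR p3) AND NOT p2 AND p2   [complement / identity]
= NOT p2 AND p2   [complement / identity]
= FALSE   [complement]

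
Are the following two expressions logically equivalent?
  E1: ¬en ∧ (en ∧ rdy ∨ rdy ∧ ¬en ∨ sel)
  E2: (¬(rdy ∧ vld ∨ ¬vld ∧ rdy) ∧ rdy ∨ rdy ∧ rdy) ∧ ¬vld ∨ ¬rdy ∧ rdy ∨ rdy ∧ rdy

E1: ¬en ∧ (en ∧ rdy ∨ rdy ∧ ¬en ∨ sel)
    = ¬en ∧ (rdy ∨ sel)
E2: (¬(rdy ∧ vld ∨ ¬vld ∧ rdy) ∧ rdy ∨ rdy ∧ rdy) ∧ ¬vld ∨ ¬rdy ∧ rdy ∨ rdy ∧ rdy
    = (¬rdy ∧ rdy ∨ rdy ∧ rdy) ∧ ¬vld ∨ ¬rdy ∧ rdy ∨ rdy ∧ rdy
    = ¬rdy ∧ rdy ∨ rdy ∧ rdy
    = rdy
These differ: at en=1, rdy=1, sel=1, vld=1, E1 = 0 but E2 = 1.

No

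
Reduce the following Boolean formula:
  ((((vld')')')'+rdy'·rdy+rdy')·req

(vld+rdy')·req

((((vld')')')'+rdy'·rdy+rdy')·req
= ((vld')'+rdy'·rdy+rdy')·req   — double negation
= ((vld')'+rdy')·req   — complement / identity
= (vld+rdy')·req   — double negation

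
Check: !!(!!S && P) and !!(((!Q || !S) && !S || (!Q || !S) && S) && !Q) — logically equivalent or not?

No

E1: !!(!!S && P)
    = !!(S && P)   [double negation]
    = S && P   [double negation]
E2: !!(((!Q || !S) && !S || (!Q || !S) && S) && !Q)
    = !!((!Q || !S) && !Q)   [distribution]
    = !!!Q   [absorption]
    = !Q   [double negation]
These differ: at P=1, Q=0, S=0, E1 = 0 but E2 = 1.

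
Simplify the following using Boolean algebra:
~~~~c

~~~~c
= ~~c
= c

c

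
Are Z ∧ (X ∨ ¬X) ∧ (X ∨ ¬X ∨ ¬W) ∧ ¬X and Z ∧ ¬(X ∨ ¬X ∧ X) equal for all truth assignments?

Yes

E1: Z ∧ (X ∨ ¬X) ∧ (X ∨ ¬X ∨ ¬W) ∧ ¬X
    = Z ∧ (X ∨ ¬X) ∧ ¬X   [absorption]
    = Z ∧ ¬X   [complement / identity]
E2: Z ∧ ¬(X ∨ ¬X ∧ X)
    = Z ∧ ¬X   [complement / identity]
Both reduce to Z ∧ ¬X, so they are equivalent.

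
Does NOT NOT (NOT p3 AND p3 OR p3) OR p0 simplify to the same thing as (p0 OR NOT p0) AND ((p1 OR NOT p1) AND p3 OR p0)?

Yes

E1: NOT NOT (NOT p3 AND p3 OR p3) OR p0
    = NOT NOT p3 OR p0   [complement / identity]
    = p3 OR p0   [double negation]
E2: (p0 OR NOT p0) AND ((p1 OR NOT p1) AND p3 OR p0)
    = (p0 OR NOT p0) AND (p3 OR p0)   [complement / identity]
    = p3 OR p0   [complement / identity]
Both reduce to p3 OR p0, so they are equivalent.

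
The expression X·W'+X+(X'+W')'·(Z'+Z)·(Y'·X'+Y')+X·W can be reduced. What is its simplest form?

X·W'+X+(X'+W')'·(Z'+Z)·(Y'·X'+Y')+X·W
= X·W'+X+(X'+W')'·(Y'·X'+Y')+X·W   — complement / identity
= X+(X'+W')'·(Y'·X'+Y')+X·W   — absorption
= X+(X'+W')'·Y'+X·W   — absorption
= X+X·W·Y'+X·W   — De Morgan
= X+X·W   — absorption
= X   — absorption

X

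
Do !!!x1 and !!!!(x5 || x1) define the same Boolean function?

No

E1: !!!x1
    = !x1   (double negation)
E2: !!!!(x5 || x1)
    = !!(x5 || x1)   (double negation)
    = x5 || x1   (double negation)
These differ: at x1=1, x5=0, E1 = 0 but E2 = 1.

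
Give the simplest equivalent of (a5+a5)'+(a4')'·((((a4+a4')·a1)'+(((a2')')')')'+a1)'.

a5'+a4·a1'

(a5+a5)'+(a4')'·((((a4+a4')·a1)'+(((a2')')')')'+a1)'
= (a5+a5)'+(a4')'·((((a4+a4')·a1)'+(a2')')'+a1)'   — double negation
= (a5+a5)'+a4·((((a4+a4')·a1)'+(a2')')'+a1)'   — double negation
= (a5+a5)'+a4·((a1'+(a2')')'+a1)'   — complement / identity
= (a5+a5)'+a4·(a1·a2'+a1)'   — De Morgan
= a5'+a4·(a1·a2'+a1)'   — idempotence
= a5'+a4·a1'   — absorption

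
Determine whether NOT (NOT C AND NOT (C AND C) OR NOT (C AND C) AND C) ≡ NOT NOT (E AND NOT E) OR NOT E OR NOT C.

No

E1: NOT (NOT C AND NOT (C AND C) OR NOT (C AND C) AND C)
    = NOT NOT (C AND C)   — distribution
    = NOT NOT C   — idempotence
    = C   — double negation
E2: NOT NOT (E AND NOT E) OR NOT E OR NOT C
    = E AND NOT E OR NOT E OR NOT C   — double negation
    = NOT E OR NOT C   — complement / identity
These differ: at C=0, E=1, E1 = 0 but E2 = 1.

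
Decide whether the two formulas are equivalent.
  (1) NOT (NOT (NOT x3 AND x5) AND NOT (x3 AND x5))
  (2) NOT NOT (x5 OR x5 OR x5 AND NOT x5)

Yes

E1: NOT (NOT (NOT x3 AND x5) AND NOT (x3 AND x5))
    = NOT x3 AND x5 OR x3 AND x5
    = x5
E2: NOT NOT (x5 OR x5 OR x5 AND NOT x5)
    = NOT NOT (x5 OR x5)
    = x5 OR x5
    = x5
Both reduce to x5, so they are equivalent.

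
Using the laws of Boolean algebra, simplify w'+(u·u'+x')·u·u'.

w'+(u·u'+x')·u·u'
= w'+u·u'   (absorption)
= w'   (complement / identity)

w'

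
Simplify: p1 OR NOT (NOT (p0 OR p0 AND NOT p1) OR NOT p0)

p1 OR p0

p1 OR NOT (NOT (p0 OR p0 AND NOT p1) OR NOT p0)
= p1 OR NOT (NOT p0 OR NOT p0)
= p1 OR NOT NOT p0
= p1 OR p0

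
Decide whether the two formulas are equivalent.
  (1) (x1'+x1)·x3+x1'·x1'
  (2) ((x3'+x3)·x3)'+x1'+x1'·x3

E1: (x1'+x1)·x3+x1'·x1'
    = x3+x1'·x1'   — complement / identity
    = x3+x1'   — idempotence
E2: ((x3'+x3)·x3)'+x1'+x1'·x3
    = ((x3'+x3)·x3)'+x1'   — absorption
    = x3'+x1'   — complement / identity
These differ: at x1=1, x3=0, E1 = 0 but E2 = 1.

No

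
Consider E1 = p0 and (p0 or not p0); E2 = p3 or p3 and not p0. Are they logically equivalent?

E1: p0 and (p0 or not p0)
    = p0   [complement / identity]
E2: p3 or p3 and not p0
    = p3   [absorption]
These differ: at p0=0, p3=1, E1 = 0 but E2 = 1.

No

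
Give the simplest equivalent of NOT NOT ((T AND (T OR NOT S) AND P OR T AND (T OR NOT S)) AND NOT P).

T AND NOT P

NOT NOT ((T AND (T OR NOT S) AND P OR T AND (T OR NOT S)) AND NOT P)
= NOT NOT (T AND (T OR NOT S) AND NOT P)   (absorption)
= T AND (T OR NOT S) AND NOT P   (double negation)
= T AND NOT P   (absorption)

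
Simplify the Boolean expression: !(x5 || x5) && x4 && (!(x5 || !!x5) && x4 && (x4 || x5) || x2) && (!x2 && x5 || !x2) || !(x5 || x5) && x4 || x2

!x5 && x4 || x2

!(x5 || x5) && x4 && (!(x5 || !!x5) && x4 && (x4 || x5) || x2) && (!x2 && x5 || !x2) || !(x5 || x5) && x4 || x2
= !(x5 || x5) && x4 && (!(x5 || x5) && x4 && (x4 || x5) || x2) && (!x2 && x5 || !x2) || !(x5 || x5) && x4 || x2   — double negation
= !(x5 || x5) && x4 && (!(x5 || x5) && x4 || x2) && (!x2 && x5 || !x2) || !(x5 || x5) && x4 || x2   — absorption
= !(x5 || x5) && x4 && (!x2 && x5 || !x2) || !(x5 || x5) && x4 || x2   — absorption
= !(x5 || x5) && x4 && !x2 || !(x5 || x5) && x4 || x2   — absorption
= !(x5 || x5) && x4 || x2   — absorption
= !x5 && x4 || x2   — idempotence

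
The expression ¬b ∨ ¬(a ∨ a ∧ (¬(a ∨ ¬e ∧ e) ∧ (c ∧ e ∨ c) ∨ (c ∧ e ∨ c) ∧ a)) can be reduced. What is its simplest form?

¬b ∨ ¬(a ∨ a ∧ (¬(a ∨ ¬e ∧ e) ∧ (c ∧ e ∨ c) ∨ (c ∧ e ∨ c) ∧ a))
= ¬b ∨ ¬(a ∨ a ∧ (¬a ∧ (c ∧ e ∨ c) ∨ (c ∧ e ∨ c) ∧ a))   — complement / identity
= ¬b ∨ ¬(a ∨ a ∧ (c ∧ e ∨ c))   — distribution
= ¬b ∨ ¬(a ∨ a ∧ c)   — absorption
= ¬b ∨ ¬a   — absorption

¬b ∨ ¬a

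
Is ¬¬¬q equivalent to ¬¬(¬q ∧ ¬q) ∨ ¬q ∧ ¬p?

Yes

E1: ¬¬¬q
    = ¬q   (double negation)
E2: ¬¬(¬q ∧ ¬q) ∨ ¬q ∧ ¬p
    = ¬¬¬q ∨ ¬q ∧ ¬p   (idempotence)
    = ¬q ∨ ¬q ∧ ¬p   (double negation)
    = ¬q   (absorption)
Both reduce to ¬q, so they are equivalent.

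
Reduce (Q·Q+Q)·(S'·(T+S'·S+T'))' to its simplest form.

Q·S

(Q·Q+Q)·(S'·(T+S'·S+T'))'
= (Q+Q)·(S'·(T+S'·S+T'))'   — idempotence
= (Q+Q)·(S'·(T+T'))'   — complement / identity
= (Q+Q)·(S')'   — complement / identity
= (Q+Q)·S   — double negation
= Q·S   — idempotence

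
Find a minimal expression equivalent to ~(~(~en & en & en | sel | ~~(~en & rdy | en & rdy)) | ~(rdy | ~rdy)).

sel | rdy

~(~(~en & en & en | sel | ~~(~en & rdy | en & rdy)) | ~(rdy | ~rdy))
= ~(~(~en & en & en | sel | ~~rdy) | ~(rdy | ~rdy))   — distribution
= ~(~(~en & en | sel | ~~rdy) | ~(rdy | ~rdy))   — idempotence
= (~en & en | sel | ~~rdy) & (rdy | ~rdy)   — De Morgan
= (~en & en | sel | rdy) & (rdy | ~rdy)   — double negation
= (sel | rdy) & (rdy | ~rdy)   — complement / identity
= sel | rdy   — complement / identity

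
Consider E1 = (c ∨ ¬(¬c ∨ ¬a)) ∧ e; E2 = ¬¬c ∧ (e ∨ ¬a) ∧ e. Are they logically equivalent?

Yes

E1: (c ∨ ¬(¬c ∨ ¬a)) ∧ e
    = (c ∨ c ∧ a) ∧ e   — De Morgan
    = c ∧ e   — absorption
E2: ¬¬c ∧ (e ∨ ¬a) ∧ e
    = ¬¬c ∧ e   — absorption
    = c ∧ e   — double negation
Both reduce to c ∧ e, so they are equivalent.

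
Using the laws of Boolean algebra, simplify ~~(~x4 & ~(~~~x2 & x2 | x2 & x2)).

~x4 & ~x2

~~(~x4 & ~(~~~x2 & x2 | x2 & x2))
= ~x4 & ~(~~~x2 & x2 | x2 & x2)   [double negation]
= ~x4 & ~(~x2 & x2 | x2 & x2)   [double negation]
= ~x4 & ~x2   [distribution]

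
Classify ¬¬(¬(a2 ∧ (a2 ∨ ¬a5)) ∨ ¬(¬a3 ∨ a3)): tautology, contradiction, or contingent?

¬¬(¬(a2 ∧ (a2 ∨ ¬a5)) ∨ ¬(¬a3 ∨ a3))
= ¬¬(¬a2 ∨ ¬(¬a3 ∨ a3))   (absorption)
= ¬(a2 ∧ (¬a3 ∨ a3))   (De Morgan)
= ¬a2   (complement / identity)
This depends on a2, so it is not a constant.

contingent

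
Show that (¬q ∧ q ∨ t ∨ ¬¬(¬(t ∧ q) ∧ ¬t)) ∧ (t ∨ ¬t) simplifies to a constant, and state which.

(¬q ∧ q ∨ t ∨ ¬¬(¬(t ∧ q) ∧ ¬t)) ∧ (t ∨ ¬t)
= (¬q ∧ q ∨ t ∨ ¬(t ∧ q ∨ t)) ∧ (t ∨ ¬t)   (De Morgan)
= (¬q ∧ q ∨ t ∨ ¬t) ∧ (t ∨ ¬t)   (absorption)
= (t ∨ ¬t) ∧ (t ∨ ¬t)   (complement / identity)
= t ∨ ¬t   (idempotence)
= True   (complement)

True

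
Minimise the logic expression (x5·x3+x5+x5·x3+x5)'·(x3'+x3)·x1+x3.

x5'·x1+x3

(x5·x3+x5+x5·x3+x5)'·(x3'+x3)·x1+x3
= (x5·x3+x5)'·(x3'+x3)·x1+x3   — idempotence
= (x5·x3+x5)'·x1+x3   — complement / identity
= x5'·x1+x3   — absorption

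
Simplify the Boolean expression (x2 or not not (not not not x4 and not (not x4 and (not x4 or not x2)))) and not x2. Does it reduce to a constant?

(x2 or not not (not not not x4 and not (not x4 and (not x4 or not x2)))) and not x2
= (x2 or not (not not x4 or not x4 and (not x4 or not x2))) and not x2   (De Morgan)
= (x2 or not (not not x4 or not x4)) and not x2   (absorption)
= (x2 or not x4 and x4) and not x2   (De Morgan)
= x2 and not x2   (complement / identity)
= False   (complement)

False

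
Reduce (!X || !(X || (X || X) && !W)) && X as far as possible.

(!X || !(X || (X || X) && !W)) && X
= (!X || !(X || X && !W)) && X   — idempotence
= (!X || !X) && X   — absorption
= !X && X   — idempotence
= false   — complement

false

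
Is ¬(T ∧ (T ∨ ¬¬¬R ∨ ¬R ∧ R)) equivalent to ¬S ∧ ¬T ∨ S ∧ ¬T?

E1: ¬(T ∧ (T ∨ ¬¬¬R ∨ ¬R ∧ R))
    = ¬(T ∧ (T ∨ ¬¬¬R))
    = ¬(T ∧ (T ∨ ¬R))
    = ¬T
E2: ¬S ∧ ¬T ∨ S ∧ ¬T
    = ¬T
Both reduce to ¬T, so they are equivalent.

Yes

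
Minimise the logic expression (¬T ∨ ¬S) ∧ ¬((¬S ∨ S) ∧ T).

(¬T ∨ ¬S) ∧ ¬((¬S ∨ S) ∧ T)
= (¬T ∨ ¬S) ∧ ¬T   — complement / identity
= ¬T   — absorption

¬T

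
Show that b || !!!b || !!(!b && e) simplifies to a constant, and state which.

b || !!!b || !!(!b && e)
= b || !b || !!(!b && e)
= b || !b || !b && e
= b || !b
= true

true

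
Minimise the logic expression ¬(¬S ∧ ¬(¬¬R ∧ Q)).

¬(¬S ∧ ¬(¬¬R ∧ Q))
= S ∨ ¬¬R ∧ Q   — De Morgan
= S ∨ R ∧ Q   — double negation

S ∨ R ∧ Q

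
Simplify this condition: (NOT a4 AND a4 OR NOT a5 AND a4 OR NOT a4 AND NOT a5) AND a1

(NOT a4 AND a4 OR NOT a5 AND a4 OR NOT a4 AND NOT a5) AND a1
= (NOT a4 AND a4 OR NOT a5) AND a1
= NOT a5 AND a1

NOT a5 AND a1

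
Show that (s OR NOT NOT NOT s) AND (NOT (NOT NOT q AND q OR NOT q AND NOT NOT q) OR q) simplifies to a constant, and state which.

(s OR NOT NOT NOT s) AND (NOT (NOT NOT q AND q OR NOT q AND NOT NOT q) OR q)
= (s OR NOT s) AND (NOT (NOT NOT q AND q OR NOT q AND NOT NOT q) OR q)
= (s OR NOT s) AND (NOT NOT NOT q OR q)
= (s OR NOT s) AND (NOT q OR q)
= NOT q OR q
= TRUE

TRUE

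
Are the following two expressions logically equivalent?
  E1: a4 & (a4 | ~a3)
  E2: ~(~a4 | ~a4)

Yes

E1: a4 & (a4 | ~a3)
    = a4   — absorption
E2: ~(~a4 | ~a4)
    = a4 & a4   — De Morgan
    = a4   — idempotence
Both reduce to a4, so they are equivalent.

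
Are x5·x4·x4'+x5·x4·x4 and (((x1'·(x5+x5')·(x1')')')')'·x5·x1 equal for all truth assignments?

No

E1: x5·x4·x4'+x5·x4·x4
    = x5·x4   (distribution)
E2: (((x1'·(x5+x5')·(x1')')')')'·x5·x1
    = (((x1'·(x1')')')')'·x5·x1   (complement / identity)
    = ((x1+x1')')'·x5·x1   (De Morgan)
    = (x1+x1')·x5·x1   (double negation)
    = x5·x1   (complement / identity)
These differ: at x1=1, x4=0, x5=1, E1 = 0 but E2 = 1.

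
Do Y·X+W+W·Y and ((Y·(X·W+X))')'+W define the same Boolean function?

Yes

E1: Y·X+W+W·Y
    = Y·X+W   — absorption
E2: ((Y·(X·W+X))')'+W
    = Y·(X·W+X)+W   — double negation
    = Y·X+W   — absorption
Both reduce to Y·X+W, so they are equivalent.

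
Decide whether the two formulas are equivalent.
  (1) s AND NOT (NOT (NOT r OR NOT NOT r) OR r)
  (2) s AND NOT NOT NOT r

E1: s AND NOT (NOT (NOT r OR NOT NOT r) OR r)
    = s AND NOT (r AND NOT r OR r)
    = s AND NOT r
E2: s AND NOT NOT NOT r
    = s AND NOT r
Both reduce to s AND NOT r, so they are equivalent.

Yes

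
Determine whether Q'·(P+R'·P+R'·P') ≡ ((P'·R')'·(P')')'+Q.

E1: Q'·(P+R'·P+R'·P')
    = Q'·(P+R')
E2: ((P'·R')'·(P')')'+Q
    = P'·R'+P'+Q
    = P'+Q
These differ: at P=0, Q=1, R=1, E1 = 0 but E2 = 1.

No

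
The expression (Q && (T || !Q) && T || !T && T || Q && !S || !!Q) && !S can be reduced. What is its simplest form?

Q && !S

(Q && (T || !Q) && T || !T && T || Q && !S || !!Q) && !S
= (Q && (T || !Q) && T || Q && !S || !!Q) && !S   [complement / identity]
= (Q && (T || !Q) && T || Q && !S || Q) && !S   [double negation]
= (Q && (T || !Q) && T || Q) && !S   [absorption]
= (Q && T || Q) && !S   [absorption]
= Q && !S   [absorption]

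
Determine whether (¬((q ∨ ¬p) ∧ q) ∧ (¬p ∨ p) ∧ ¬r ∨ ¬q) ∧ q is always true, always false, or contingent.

(¬((q ∨ ¬p) ∧ q) ∧ (¬p ∨ p) ∧ ¬r ∨ ¬q) ∧ q
= (¬((q ∨ ¬p) ∧ q) ∧ ¬r ∨ ¬q) ∧ q
= (¬q ∧ ¬r ∨ ¬q) ∧ q
= ¬q ∧ q
= False

always false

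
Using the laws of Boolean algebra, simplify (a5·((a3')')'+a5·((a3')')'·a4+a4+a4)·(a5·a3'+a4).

(a5·((a3')')'+a5·((a3')')'·a4+a4+a4)·(a5·a3'+a4)
= (a5·((a3')')'+a4+a4)·(a5·a3'+a4)   [absorption]
= a4+(a5·((a3')')'+a4)·a5·a3'   [distribution]
= a4+(a5·a3'+a4)·a5·a3'   [double negation]
= a4+a5·a3'   [absorption]

a4+a5·a3'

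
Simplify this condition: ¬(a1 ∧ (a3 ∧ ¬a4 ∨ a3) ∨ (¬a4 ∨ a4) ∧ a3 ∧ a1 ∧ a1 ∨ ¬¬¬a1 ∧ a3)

¬(a1 ∧ (a3 ∧ ¬a4 ∨ a3) ∨ (¬a4 ∨ a4) ∧ a3 ∧ a1 ∧ a1 ∨ ¬¬¬a1 ∧ a3)
= ¬(a1 ∧ (a3 ∧ ¬a4 ∨ a3) ∨ (¬a4 ∨ a4) ∧ a3 ∧ a1 ∧ a1 ∨ ¬a1 ∧ a3)   (double negation)
= ¬(a1 ∧ (a3 ∧ ¬a4 ∨ a3) ∨ a3 ∧ a1 ∧ a1 ∨ ¬a1 ∧ a3)   (complement / identity)
= ¬((a3 ∧ ¬a4 ∨ a3 ∨ a3 ∧ a1) ∧ a1 ∨ ¬a1 ∧ a3)   (distribution)
= ¬((a3 ∨ a3 ∧ a1) ∧ a1 ∨ ¬a1 ∧ a3)   (absorption)
= ¬(a3 ∧ a1 ∨ ¬a1 ∧ a3)   (absorption)
= ¬a3   (distribution)

¬a3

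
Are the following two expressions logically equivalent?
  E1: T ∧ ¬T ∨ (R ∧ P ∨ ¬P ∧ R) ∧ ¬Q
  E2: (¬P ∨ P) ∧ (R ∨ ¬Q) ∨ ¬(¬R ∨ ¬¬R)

E1: T ∧ ¬T ∨ (R ∧ P ∨ ¬P ∧ R) ∧ ¬Q
    = (R ∧ P ∨ ¬P ∧ R) ∧ ¬Q   — complement / identity
    = R ∧ ¬Q   — distribution
E2: (¬P ∨ P) ∧ (R ∨ ¬Q) ∨ ¬(¬R ∨ ¬¬R)
    = (¬P ∨ P) ∧ (R ∨ ¬Q) ∨ R ∧ ¬R   — De Morgan
    = R ∨ ¬Q ∨ R ∧ ¬R   — complement / identity
    = R ∨ ¬Q   — complement / identity
These differ: at P=0, Q=1, R=1, T=0, E1 = 0 but E2 = 1.

No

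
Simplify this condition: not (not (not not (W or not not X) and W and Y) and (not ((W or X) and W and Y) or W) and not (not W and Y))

Y

not (not (not not (W or not not X) and W and Y) and (not ((W or X) and W and Y) or W) and not (not W and Y))
= not (not ((W or not not X) and W and Y) and (not ((W or X) and W and Y) or W) and not (not W and Y))
= not (not ((W or X) and W and Y) and (not ((W or X) and W and Y) or W) and not (not W and Y))
= not (not ((W or X) and W and Y) and not (not W and Y))
= (W or X) and W and Y or not W and Y
= W and Y or not W and Y
= Y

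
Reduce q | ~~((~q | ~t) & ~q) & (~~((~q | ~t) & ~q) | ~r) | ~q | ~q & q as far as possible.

q | ~~((~q | ~t) & ~q) & (~~((~q | ~t) & ~q) | ~r) | ~q | ~q & q
= q | ~~((~q | ~t) & ~q) & (~~((~q | ~t) & ~q) | ~r) | ~q   (complement / identity)
= q | ~~((~q | ~t) & ~q) | ~q   (absorption)
= q | (~q | ~t) & ~q | ~q   (double negation)
= q | ~q | ~q   (absorption)
= q | ~q   (idempotence)
= 1   (complement)

1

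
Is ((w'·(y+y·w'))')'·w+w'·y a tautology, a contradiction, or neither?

neither

((w'·(y+y·w'))')'·w+w'·y
= ((w'·y)')'·w+w'·y   [absorption]
= w'·y·w+w'·y   [double negation]
= w'·y   [absorption]
This depends on w, y, so it is not a constant.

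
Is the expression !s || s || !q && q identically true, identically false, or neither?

identically true

!s || s || !q && q
= !s || s
= true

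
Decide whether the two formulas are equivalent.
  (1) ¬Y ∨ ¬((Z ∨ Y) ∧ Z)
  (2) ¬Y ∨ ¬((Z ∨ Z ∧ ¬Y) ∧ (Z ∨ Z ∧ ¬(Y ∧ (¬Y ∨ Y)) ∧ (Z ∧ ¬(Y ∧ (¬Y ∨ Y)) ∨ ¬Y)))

Yes

E1: ¬Y ∨ ¬((Z ∨ Y) ∧ Z)
    = ¬Y ∨ ¬Z
E2: ¬Y ∨ ¬((Z ∨ Z ∧ ¬Y) ∧ (Z ∨ Z ∧ ¬(Y ∧ (¬Y ∨ Y)) ∧ (Z ∧ ¬(Y ∧ (¬Y ∨ Y)) ∨ ¬Y)))
    = ¬Y ∨ ¬((Z ∨ Z ∧ ¬Y) ∧ (Z ∨ Z ∧ ¬(Y ∧ (¬Y ∨ Y))))
    = ¬Y ∨ ¬((Z ∨ Z ∧ ¬Y) ∧ (Z ∨ Z ∧ ¬Y))
    = ¬Y ∨ ¬(Z ∨ Z ∧ ¬Y)
    = ¬Y ∨ ¬Z
Both reduce to ¬Y ∨ ¬Z, so they are equivalent.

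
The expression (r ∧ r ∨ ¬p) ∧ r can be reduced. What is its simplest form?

(r ∧ r ∨ ¬p) ∧ r
= (r ∨ ¬p) ∧ r
= r

r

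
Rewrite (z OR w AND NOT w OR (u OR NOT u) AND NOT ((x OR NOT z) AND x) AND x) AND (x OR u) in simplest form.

z AND (x OR u)

(z OR w AND NOT w OR (u OR NOT u) AND NOT ((x OR NOT z) AND x) AND x) AND (x OR u)
= (z OR (u OR NOT u) AND NOT ((x OR NOT z) AND x) AND x) AND (x OR u)   (complement / identity)
= (z OR (u OR NOT u) AND NOT x AND x) AND (x OR u)   (absorption)
= (z OR NOT x AND x) AND (x OR u)   (complement / identity)
= z AND (x OR u)   (complement / identity)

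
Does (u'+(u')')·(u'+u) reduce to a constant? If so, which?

(u'+(u')')·(u'+u)
= (u'+u)·(u'+u)
= u'+u
= 1

yes, True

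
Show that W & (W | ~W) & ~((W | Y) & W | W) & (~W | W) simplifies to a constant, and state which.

0

W & (W | ~W) & ~((W | Y) & W | W) & (~W | W)
= W & ~((W | Y) & W | W) & (~W | W)   (complement / identity)
= W & ~(W | W) & (~W | W)   (absorption)
= W & ~(W | W)   (complement / identity)
= W & ~W   (idempotence)
= 0   (complement)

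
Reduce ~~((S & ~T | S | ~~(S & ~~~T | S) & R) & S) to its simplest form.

~~((S & ~T | S | ~~(S & ~~~T | S) & R) & S)
= ~~((S & ~T | S | ~~(S & ~T | S) & R) & S)   — double negation
= ~~((S & ~T | S | (S & ~T | S) & R) & S)   — double negation
= ~~((S & ~T | S) & S)   — absorption
= ~~(S & S)   — absorption
= S & S   — double negation
= S   — idempotence

S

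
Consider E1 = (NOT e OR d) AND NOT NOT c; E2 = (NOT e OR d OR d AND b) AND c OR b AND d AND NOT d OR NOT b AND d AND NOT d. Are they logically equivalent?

Yes

E1: (NOT e OR d) AND NOT NOT c
    = (NOT e OR d) AND c   (double negation)
E2: (NOT e OR d OR d AND b) AND c OR b AND d AND NOT d OR NOT b AND d AND NOT d
    = (NOT e OR d OR d AND b) AND c OR d AND NOT d   (distribution)
    = (NOT e OR d OR d AND b) AND c   (complement / identity)
    = (NOT e OR d) AND c   (absorption)
Both reduce to (NOT e OR d) AND c, so they are equivalent.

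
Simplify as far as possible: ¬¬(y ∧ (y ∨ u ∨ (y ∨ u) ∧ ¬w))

y

¬¬(y ∧ (y ∨ u ∨ (y ∨ u) ∧ ¬w))
= ¬¬(y ∧ (y ∨ u))
= ¬¬y
= y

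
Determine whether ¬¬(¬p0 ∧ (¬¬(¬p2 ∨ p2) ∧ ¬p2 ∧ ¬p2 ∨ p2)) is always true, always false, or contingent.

contingent

¬¬(¬p0 ∧ (¬¬(¬p2 ∨ p2) ∧ ¬p2 ∧ ¬p2 ∨ p2))
= ¬¬(¬p0 ∧ ((¬p2 ∨ p2) ∧ ¬p2 ∧ ¬p2 ∨ p2))   [double negation]
= ¬¬(¬p0 ∧ (¬p2 ∧ ¬p2 ∨ p2))   [complement / identity]
= ¬¬(¬p0 ∧ (¬p2 ∨ p2))   [idempotence]
= ¬p0 ∧ (¬p2 ∨ p2)   [double negation]
= ¬p0   [complement / identity]
This depends on p0, so it is not a constant.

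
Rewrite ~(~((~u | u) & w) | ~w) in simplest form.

~(~((~u | u) & w) | ~w)
= ~(~w | ~w)   (complement / identity)
= w & w   (De Morgan)
= w   (idempotence)

w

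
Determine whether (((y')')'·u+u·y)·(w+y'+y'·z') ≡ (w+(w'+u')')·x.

No

E1: (((y')')'·u+u·y)·(w+y'+y'·z')
    = (((y')')'+y)·u·(w+y'+y'·z')
    = (y'+y)·u·(w+y'+y'·z')
    = (y'+y)·u·(w+y')
    = u·(w+y')
E2: (w+(w'+u')')·x
    = (w+w·u)·x
    = w·x
These differ: at u=1, w=1, x=0, y=0, z=0, E1 = 1 but E2 = 0.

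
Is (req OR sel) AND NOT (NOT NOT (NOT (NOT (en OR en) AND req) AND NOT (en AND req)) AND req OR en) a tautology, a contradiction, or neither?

(req OR sel) AND NOT (NOT NOT (NOT (NOT (en OR en) AND req) AND NOT (en AND req)) AND req OR en)
= (req OR sel) AND NOT (NOT NOT (NOT (NOT en AND req) AND NOT (en AND req)) AND req OR en)
= (req OR sel) AND NOT (NOT (NOT en AND req OR en AND req) AND req OR en)
= (req OR sel) AND NOT (NOT req AND req OR en)
= (req OR sel) AND NOT en
This depends on en, req, sel, so it is not a constant.

neither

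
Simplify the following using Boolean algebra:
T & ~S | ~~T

T & ~S | ~~T
= T & ~S | T   — double negation
= T   — absorption

T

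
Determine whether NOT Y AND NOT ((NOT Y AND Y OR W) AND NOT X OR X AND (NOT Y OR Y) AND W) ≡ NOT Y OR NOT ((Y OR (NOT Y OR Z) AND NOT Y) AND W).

No

E1: NOT Y AND NOT ((NOT Y AND Y OR W) AND NOT X OR X AND (NOT Y OR Y) AND W)
    = NOT Y AND NOT ((NOT Y AND Y OR W) AND NOT X OR X AND W)   (complement / identity)
    = NOT Y AND NOT (W AND NOT X OR X AND W)   (complement / identity)
    = NOT Y AND NOT W   (distribution)
E2: NOT Y OR NOT ((Y OR (NOT Y OR Z) AND NOT Y) AND W)
    = NOT Y OR NOT ((Y OR NOT Y) AND W)   (absorption)
    = NOT Y OR NOT W   (complement / identity)
These differ: at W=0, X=0, Y=1, Z=1, E1 = 0 but E2 = 1.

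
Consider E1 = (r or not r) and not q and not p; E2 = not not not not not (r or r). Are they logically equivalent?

No

E1: (r or not r) and not q and not p
    = not q and not p   [complement / identity]
E2: not not not not not (r or r)
    = not not not not not r   [idempotence]
    = not not not r   [double negation]
    = not r   [double negation]
These differ: at p=1, q=1, r=0, E1 = 0 but E2 = 1.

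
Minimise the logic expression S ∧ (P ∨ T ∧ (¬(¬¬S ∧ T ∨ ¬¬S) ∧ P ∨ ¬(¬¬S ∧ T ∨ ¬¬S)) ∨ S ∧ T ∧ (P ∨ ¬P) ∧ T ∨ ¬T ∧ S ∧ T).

S ∧ (P ∨ T ∧ (¬(¬¬S ∧ T ∨ ¬¬S) ∧ P ∨ ¬(¬¬S ∧ T ∨ ¬¬S)) ∨ S ∧ T ∧ (P ∨ ¬P) ∧ T ∨ ¬T ∧ S ∧ T)
= S ∧ (P ∨ T ∧ (¬(¬¬S ∧ T ∨ ¬¬S) ∧ P ∨ ¬(¬¬S ∧ T ∨ ¬¬S)) ∨ S ∧ T ∧ T ∨ ¬T ∧ S ∧ T)   [complement / identity]
= S ∧ (P ∨ T ∧ (¬(¬¬S ∧ T ∨ ¬¬S) ∧ P ∨ ¬(¬¬S ∧ T ∨ ¬¬S)) ∨ S ∧ T)   [distribution]
= S ∧ (P ∨ T ∧ ¬(¬¬S ∧ T ∨ ¬¬S) ∨ S ∧ T)   [absorption]
= S ∧ (P ∨ T ∧ ¬¬¬S ∨ S ∧ T)   [absorption]
= S ∧ (P ∨ T ∧ ¬S ∨ S ∧ T)   [double negation]
= S ∧ (P ∨ T)   [distribution]

S ∧ (P ∨ T)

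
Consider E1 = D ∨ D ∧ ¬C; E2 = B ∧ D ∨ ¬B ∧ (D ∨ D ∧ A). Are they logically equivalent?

E1: D ∨ D ∧ ¬C
    = D   [absorption]
E2: B ∧ D ∨ ¬B ∧ (D ∨ D ∧ A)
    = B ∧ D ∨ ¬B ∧ D   [absorption]
    = D   [distribution]
Both reduce to D, so they are equivalent.

Yes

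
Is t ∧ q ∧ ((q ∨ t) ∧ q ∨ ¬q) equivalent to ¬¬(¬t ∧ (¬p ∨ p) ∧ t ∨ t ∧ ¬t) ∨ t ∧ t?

E1: t ∧ q ∧ ((q ∨ t) ∧ q ∨ ¬q)
    = t ∧ q ∧ (q ∨ ¬q)   [absorption]
    = t ∧ q   [complement / identity]
E2: ¬¬(¬t ∧ (¬p ∨ p) ∧ t ∨ t ∧ ¬t) ∨ t ∧ t
    = ¬¬(¬t ∧ (¬p ∨ p) ∧ t) ∨ t ∧ t   [complement / identity]
    = ¬t ∧ (¬p ∨ p) ∧ t ∨ t ∧ t   [double negation]
    = ¬t ∧ t ∨ t ∧ t   [complement / identity]
    = t   [distribution]
These differ: at p=0, q=0, t=1, E1 = 0 but E2 = 1.

No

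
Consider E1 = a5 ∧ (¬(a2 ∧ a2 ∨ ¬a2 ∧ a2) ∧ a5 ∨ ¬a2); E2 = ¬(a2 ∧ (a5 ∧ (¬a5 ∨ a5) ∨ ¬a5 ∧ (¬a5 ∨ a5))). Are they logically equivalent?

E1: a5 ∧ (¬(a2 ∧ a2 ∨ ¬a2 ∧ a2) ∧ a5 ∨ ¬a2)
    = a5 ∧ (¬a2 ∧ a5 ∨ ¬a2)   [distribution]
    = a5 ∧ ¬a2   [absorption]
E2: ¬(a2 ∧ (a5 ∧ (¬a5 ∨ a5) ∨ ¬a5 ∧ (¬a5 ∨ a5)))
    = ¬(a2 ∧ (¬a5 ∨ a5))   [distribution]
    = ¬a2   [complement / identity]
These differ: at a2=0, a5=0, E1 = 0 but E2 = 1.

No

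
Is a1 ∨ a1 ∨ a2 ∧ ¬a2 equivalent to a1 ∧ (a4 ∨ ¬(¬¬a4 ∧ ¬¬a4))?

E1: a1 ∨ a1 ∨ a2 ∧ ¬a2
    = a1 ∨ a1
    = a1
E2: a1 ∧ (a4 ∨ ¬(¬¬a4 ∧ ¬¬a4))
    = a1 ∧ (a4 ∨ ¬¬¬a4)
    = a1 ∧ (a4 ∨ ¬a4)
    = a1
Both reduce to a1, so they are equivalent.

Yes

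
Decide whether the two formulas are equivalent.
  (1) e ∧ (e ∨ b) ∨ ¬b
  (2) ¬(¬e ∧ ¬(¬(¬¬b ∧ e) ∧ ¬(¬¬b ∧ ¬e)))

E1: e ∧ (e ∨ b) ∨ ¬b
    = e ∨ ¬b   [absorption]
E2: ¬(¬e ∧ ¬(¬(¬¬b ∧ e) ∧ ¬(¬¬b ∧ ¬e)))
    = ¬(¬e ∧ (¬¬b ∧ e ∨ ¬¬b ∧ ¬e))   [De Morgan]
    = ¬(¬e ∧ ¬¬b)   [distribution]
    = e ∨ ¬b   [De Morgan]
Both reduce to e ∨ ¬b, so they are equivalent.

Yes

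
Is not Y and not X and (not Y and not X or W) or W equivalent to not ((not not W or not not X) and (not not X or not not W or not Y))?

No

E1: not Y and not X and (not Y and not X or W) or W
    = not Y and not X or W
E2: not ((not not W or not not X) and (not not X or not not W or not Y))
    = not (not not W and (not not W or not Y) or not not X)
    = not (not not W or not not X)
    = not W and not X
These differ: at W=1, X=0, Y=0, E1 = 1 but E2 = 0.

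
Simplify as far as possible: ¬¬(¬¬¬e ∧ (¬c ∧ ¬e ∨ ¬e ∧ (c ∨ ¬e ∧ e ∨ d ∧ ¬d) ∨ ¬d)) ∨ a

¬e ∨ a

¬¬(¬¬¬e ∧ (¬c ∧ ¬e ∨ ¬e ∧ (c ∨ ¬e ∧ e ∨ d ∧ ¬d) ∨ ¬d)) ∨ a
= ¬¬(¬¬¬e ∧ (¬c ∧ ¬e ∨ ¬e ∧ (c ∨ ¬e ∧ e) ∨ ¬d)) ∨ a   [complement / identity]
= ¬¬(¬¬¬e ∧ (¬c ∧ ¬e ∨ ¬e ∧ c ∨ ¬d)) ∨ a   [complement / identity]
= ¬¬(¬e ∧ (¬c ∧ ¬e ∨ ¬e ∧ c ∨ ¬d)) ∨ a   [double negation]
= ¬¬(¬e ∧ (¬e ∨ ¬d)) ∨ a   [distribution]
= ¬¬¬e ∨ a   [absorption]
= ¬e ∨ a   [double negation]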